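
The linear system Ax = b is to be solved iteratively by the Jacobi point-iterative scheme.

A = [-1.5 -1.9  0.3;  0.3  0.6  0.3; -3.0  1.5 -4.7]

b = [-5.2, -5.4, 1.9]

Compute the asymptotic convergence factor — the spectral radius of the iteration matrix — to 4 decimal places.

0.9089

Split A = D + L + U, D = diag(-1.5, 0.6, -4.7).
Jacobi: T = -D⁻¹(L+U), T[2,1] = -(1.5)/(-4.7) = +0.3191; T[2,2] = 0.
  T[0,:] = [+0.0000 -1.2667 +0.2000]
  T[1,:] = [-0.5000 +0.0000 -0.5000]
  T[2,:] = [-0.6383 +0.3191 +0.0000]
|roots of det(T-λI)|: 0.9089, 0.6928, 0.6928.
spectral radius ρ = 0.9089; 0.9089 < 1 ⇒ converges.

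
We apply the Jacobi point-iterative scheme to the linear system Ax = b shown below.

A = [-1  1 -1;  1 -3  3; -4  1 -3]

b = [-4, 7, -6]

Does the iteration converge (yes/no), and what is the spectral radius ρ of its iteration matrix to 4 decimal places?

Write A = D+L+U with D = diag(-1, -3, -3).
T_J = -D⁻¹(L+U): T[1,2] = -(3)/(-3) = +1.0000; T[1,1] = 0.
  T[0,:] = [+0.0000  +1.0000  -1.0000]
  T[1,:] = [+0.3333  +0.0000  +1.0000]
  T[2,:] = [-1.3333  +0.3333  +0.0000]
moduli |λ_i(T)| = 1.6896, 0.9246, 0.9246.
ρ(T) = max|λ| = 1.6896; 1.6896 > 1: divergent.

no, ρ = 1.6896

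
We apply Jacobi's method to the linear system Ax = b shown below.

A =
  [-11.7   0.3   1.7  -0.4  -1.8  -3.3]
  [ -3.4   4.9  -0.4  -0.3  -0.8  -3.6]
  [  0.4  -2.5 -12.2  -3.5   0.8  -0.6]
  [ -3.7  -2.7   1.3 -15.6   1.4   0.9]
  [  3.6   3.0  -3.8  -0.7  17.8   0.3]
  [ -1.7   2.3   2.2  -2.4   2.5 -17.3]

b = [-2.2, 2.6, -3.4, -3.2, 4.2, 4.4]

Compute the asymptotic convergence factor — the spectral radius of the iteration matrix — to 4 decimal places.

Split A = D + L + U, D = diag(-11.7, 4.9, -12.2, -15.6, 17.8, -17.3).
Jacobi: T = -D⁻¹(L+U), T[1,3] = -(-0.3)/(4.9) = +0.0612; T[1,1] = 0.
  T[0,:] = [+0.0000 +0.0256 +0.1453 -0.0342 -0.1538 -0.2821]
  T[1,:] = [+0.6939 +0.0000 +0.0816 +0.0612 +0.1633 +0.7347]
  T[2,:] = [+0.0328 -0.2049 +0.0000 -0.2869 +0.0656 -0.0492]
  T[3,:] = [-0.2372 -0.1731 +0.0833 +0.0000 +0.0897 +0.0577]
  T[4,:] = [-0.2022 -0.1685 +0.2135 +0.0393 +0.0000 -0.0169]
  T[5,:] = [-0.0983 +0.1329 +0.1272 -0.1387 +0.1445 +0.0000]
|eigenvalues of T|: 0.5222, 0.3099, 0.3099, 0.2998, 0.0670, 0.0477.
ρ(T) = max|λ| = 0.5222; 0.5222 < 1, so it converges for any x₀.

0.5222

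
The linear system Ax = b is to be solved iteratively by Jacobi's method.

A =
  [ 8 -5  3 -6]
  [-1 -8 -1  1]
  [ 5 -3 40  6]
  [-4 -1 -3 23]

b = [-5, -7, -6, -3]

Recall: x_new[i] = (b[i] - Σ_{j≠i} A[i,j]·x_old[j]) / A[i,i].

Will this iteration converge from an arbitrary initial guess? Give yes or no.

Split A = D + L + U, D = diag(8, -8, 40, 23).
Jacobi: T = -D⁻¹(L+U), T[3,0] = -(-4)/(23) = +0.1739; T[3,3] = 0.
  T[0,:] = [+0.0000 +0.6250 -0.3750 +0.7500]
  T[1,:] = [-0.1250 +0.0000 -0.1250 +0.1250]
  T[2,:] = [-0.1250 +0.0750 +0.0000 -0.1500]
  T[3,:] = [+0.1739 +0.0435 +0.1304 +0.0000]
eigenvalue magnitudes: 0.3595, 0.2669, 0.2669, 0.0438.
ρ = 0.3595; 0.3595 < 1 ⇒ converges.

yes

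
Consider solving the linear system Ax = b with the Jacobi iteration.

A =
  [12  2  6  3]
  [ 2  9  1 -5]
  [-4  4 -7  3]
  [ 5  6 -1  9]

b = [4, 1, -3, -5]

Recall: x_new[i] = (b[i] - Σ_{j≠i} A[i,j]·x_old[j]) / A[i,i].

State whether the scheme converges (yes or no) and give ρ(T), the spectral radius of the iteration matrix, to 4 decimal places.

yes, ρ = 0.8223

Write A = D+L+U with D = diag(12, 9, -7, 9).
Jacobi: T = -D⁻¹(L+U), T[3,0] = -(5)/(9) = -0.5556; T[3,3] = 0.
  T[0,:] = [+0.0000, -0.1667, -0.5000, -0.2500]
  T[1,:] = [-0.2222, +0.0000, -0.1111, +0.5556]
  T[2,:] = [-0.5714, +0.5714, +0.0000, +0.4286]
  T[3,:] = [-0.5556, -0.6667, +0.1111, +0.0000]
eigenvalue magnitudes: 0.8223, 0.6644, 0.6644, 0.5094.
ρ = 0.8223; 0.8223 < 1 ⇒ converges.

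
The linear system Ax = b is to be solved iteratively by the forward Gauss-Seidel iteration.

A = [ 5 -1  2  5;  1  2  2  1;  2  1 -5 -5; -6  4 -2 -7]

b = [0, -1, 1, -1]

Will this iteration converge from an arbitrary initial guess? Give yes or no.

no

Split A = D + L + U, D = diag(5, 2, -5, -7).
T_GS = -(D+L)⁻¹U: row 0 first, T[0,2] = -(2)/(5) = -0.4000; later rows by forward substitution.
  T[0,:] = [+0.0000, +0.2000, -0.4000, -1.0000]
  T[1,:] = [+0.0000, -0.1000, -0.8000, +0.0000]
  T[2,:] = [+0.0000, +0.0600, -0.3200, -1.4000]
  T[3,:] = [+0.0000, -0.2457, -0.0229, +1.2571]
|roots of det(T-λI)|: 1.1280, 0.5615, 0.2707, 0.0000.
ρ(T) = max|λ| = 1.1280; 1.1280 > 1 ⇒ diverges.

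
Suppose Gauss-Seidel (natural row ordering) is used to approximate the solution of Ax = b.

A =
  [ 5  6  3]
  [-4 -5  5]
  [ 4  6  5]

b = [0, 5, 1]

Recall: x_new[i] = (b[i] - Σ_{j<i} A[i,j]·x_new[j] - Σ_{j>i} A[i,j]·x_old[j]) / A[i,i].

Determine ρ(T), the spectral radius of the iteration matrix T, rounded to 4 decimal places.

Split A = D + L + U, D = diag(5, -5, 5).
T_GS = -(D+L)⁻¹U: row 0 first, T[0,2] = -(3)/(5) = -0.6000; later rows by forward substitution.
  T[0,:] = [+0.0000 -1.2000 -0.6000]
  T[1,:] = [+0.0000 +0.9600 +1.4800]
  T[2,:] = [+0.0000 -0.1920 -1.2960]
|roots of det(T-λI)|: 1.1621, 0.8261, 0.0000.
ρ(T) = max|λ| = 1.1621; 1.1621 > 1: divergent.

1.1621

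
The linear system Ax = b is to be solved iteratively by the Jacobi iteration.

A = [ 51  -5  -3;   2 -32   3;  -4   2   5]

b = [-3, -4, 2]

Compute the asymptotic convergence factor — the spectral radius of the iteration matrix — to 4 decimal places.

0.2093

Diagonal D = diag(51, -32, 5); L, U strict lower/upper.
T_J = -D⁻¹(L+U): T[1,2] = -(3)/(-32) = +0.0938; T[1,1] = 0.
  T[0,:] = [+0.0000 +0.0980 +0.0588]
  T[1,:] = [+0.0625 +0.0000 +0.0938]
  T[2,:] = [+0.8000 -0.4000 +0.0000]
|roots of det(T-λI)|: 0.2093, 0.1677, 0.1677.
spectral radius ρ = 0.2093; 0.2093 < 1 ⇒ converges.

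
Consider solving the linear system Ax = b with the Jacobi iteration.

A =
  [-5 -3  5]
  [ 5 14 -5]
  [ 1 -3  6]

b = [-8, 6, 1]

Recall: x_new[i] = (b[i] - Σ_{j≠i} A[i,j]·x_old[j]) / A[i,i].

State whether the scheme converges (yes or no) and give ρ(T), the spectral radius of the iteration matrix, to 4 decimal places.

A = D + L + U where D = diag(-5, 14, 6).
T_J = -D⁻¹(L+U): T[0,1] = -(-3)/(-5) = -0.6000; T[0,0] = 0.
  T[0,:] = [+0.0000  -0.6000  +1.0000]
  T[1,:] = [-0.3571  +0.0000  +0.3571]
  T[2,:] = [-0.1667  +0.5000  +0.0000]
moduli |λ_i(T)| = 0.6643, 0.4637, 0.4637.
ρ = 0.6643; 0.6643 < 1, so it converges for any x₀.

yes, ρ = 0.6643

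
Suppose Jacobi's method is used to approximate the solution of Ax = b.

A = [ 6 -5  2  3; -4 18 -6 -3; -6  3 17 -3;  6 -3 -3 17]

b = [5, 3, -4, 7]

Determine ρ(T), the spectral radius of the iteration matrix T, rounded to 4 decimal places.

0.5180

A = D + L + U where D = diag(6, 18, 17, 17).
Jacobi T = -D⁻¹(L+U): T[0,1] = -(-5)/(6) = +0.8333; T[0,0] = 0.
  T[0,:] = [+0.0000 +0.8333 -0.3333 -0.5000]
  T[1,:] = [+0.2222 +0.0000 +0.3333 +0.1667]
  T[2,:] = [+0.3529 -0.1765 +0.0000 +0.1765]
  T[3,:] = [-0.3529 +0.1765 +0.1765 +0.0000]
|λ(T)| sorted: 0.5180, 0.3809, 0.3809, 0.1765.
spectral radius ρ = 0.5180; 0.5180 < 1: convergent.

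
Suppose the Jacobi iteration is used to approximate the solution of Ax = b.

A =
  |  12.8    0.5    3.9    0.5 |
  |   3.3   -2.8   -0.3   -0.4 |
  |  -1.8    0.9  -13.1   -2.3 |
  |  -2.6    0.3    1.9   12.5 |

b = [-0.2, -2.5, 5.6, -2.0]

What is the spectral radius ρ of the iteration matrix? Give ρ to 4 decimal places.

0.2552

Write A = D+L+U with D = diag(12.8, -2.8, -13.1, 12.5).
T_J = -D⁻¹(L+U): T[1,0] = -(3.3)/(-2.8) = +1.1786; T[1,1] = 0.
  T[0,:] = [+0.0000, -0.0391, -0.3047, -0.0391]
  T[1,:] = [+1.1786, +0.0000, -0.1071, -0.1429]
  T[2,:] = [-0.1374, +0.0687, +0.0000, -0.1756]
  T[3,:] = [+0.2080, -0.0240, -0.1520, +0.0000]
|λ(T)| sorted: 0.2552, 0.2097, 0.2097, 0.0528.
ρ(T) = max|λ| = 0.2552; 0.2552 < 1, so it converges for any x₀.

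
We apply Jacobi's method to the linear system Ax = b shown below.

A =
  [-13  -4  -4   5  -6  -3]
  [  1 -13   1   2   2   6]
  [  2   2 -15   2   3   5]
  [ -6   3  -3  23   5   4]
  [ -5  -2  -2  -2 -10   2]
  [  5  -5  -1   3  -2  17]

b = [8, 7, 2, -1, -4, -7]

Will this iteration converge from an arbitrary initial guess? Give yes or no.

A = D + L + U where D = diag(-13, -13, -15, 23, -10, 17).
Jacobi: T = -D⁻¹(L+U), T[0,1] = -(-4)/(-13) = -0.3077; T[0,0] = 0.
  T[0,:] = [+0.0000  -0.3077  -0.3077  +0.3846  -0.4615  -0.2308]
  T[1,:] = [+0.0769  +0.0000  +0.0769  +0.1538  +0.1538  +0.4615]
  T[2,:] = [+0.1333  +0.1333  +0.0000  +0.1333  +0.2000  +0.3333]
  T[3,:] = [+0.2609  -0.1304  +0.1304  +0.0000  -0.2174  -0.1739]
  T[4,:] = [-0.5000  -0.2000  -0.2000  -0.2000  +0.0000  +0.2000]
  T[5,:] = [-0.2941  +0.2941  +0.0588  -0.1765  +0.1176  +0.0000]
|eigenvalues of T|: 0.8880, 0.5080, 0.5080, 0.2424, 0.2321, 0.0659.
spectral radius ρ = 0.8880; 0.8880 < 1, so it converges for any x₀.

yes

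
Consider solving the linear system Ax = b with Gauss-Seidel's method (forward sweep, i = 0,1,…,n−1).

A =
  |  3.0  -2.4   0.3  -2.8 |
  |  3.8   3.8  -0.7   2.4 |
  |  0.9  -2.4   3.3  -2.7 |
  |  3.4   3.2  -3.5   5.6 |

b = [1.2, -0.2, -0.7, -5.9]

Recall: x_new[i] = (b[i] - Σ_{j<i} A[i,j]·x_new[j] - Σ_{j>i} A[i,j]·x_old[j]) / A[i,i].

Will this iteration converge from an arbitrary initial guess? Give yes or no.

no

A = D + L + U where D = diag(3, 3.8, 3.3, 5.6).
T_GS = -(D+L)⁻¹U: row 0 first, T[0,1] = -(-2.4)/(3) = +0.8000; later rows by forward substitution.
  T[0,:] = [+0.0000 +0.8000 -0.1000 +0.9333]
  T[1,:] = [+0.0000 -0.8000 +0.2842 -1.5649]
  T[2,:] = [+0.0000 -0.8000 +0.2340 -0.5745]
  T[3,:] = [+0.0000 -0.5286 +0.0445 -0.0315]
|eigenvalues of T|: 1.2431, 0.5356, 0.1100, 0.0000.
ρ = 1.2431; 1.2431 > 1, so it fails to converge.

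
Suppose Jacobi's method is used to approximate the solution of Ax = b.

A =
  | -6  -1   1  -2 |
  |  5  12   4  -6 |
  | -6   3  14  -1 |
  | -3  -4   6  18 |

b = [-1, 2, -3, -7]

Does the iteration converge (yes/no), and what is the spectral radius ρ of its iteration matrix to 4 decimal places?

yes, ρ = 0.7013

Split A = D + L + U, D = diag(-6, 12, 14, 18).
Jacobi: T = -D⁻¹(L+U), T[2,3] = -(-1)/(14) = +0.0714; T[2,2] = 0.
  T[0,:] = [+0.0000 -0.1667 +0.1667 -0.3333]
  T[1,:] = [-0.4167 +0.0000 -0.3333 +0.5000]
  T[2,:] = [+0.4286 -0.2143 +0.0000 +0.0714]
  T[3,:] = [+0.1667 +0.2222 -0.3333 +0.0000]
|λ(T)| sorted: 0.7013, 0.3571, 0.3571, 0.2983.
ρ(T) = max|λ| = 0.7013; 0.7013 < 1 ⇒ converges.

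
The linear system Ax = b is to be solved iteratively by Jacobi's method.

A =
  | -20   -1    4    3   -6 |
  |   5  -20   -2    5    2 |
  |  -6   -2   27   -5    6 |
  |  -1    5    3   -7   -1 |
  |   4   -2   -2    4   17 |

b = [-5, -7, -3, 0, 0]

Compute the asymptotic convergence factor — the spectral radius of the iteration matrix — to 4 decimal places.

0.6179

Split A = D + L + U, D = diag(-20, -20, 27, -7, 17).
Jacobi: T = -D⁻¹(L+U), T[4,0] = -(4)/(17) = -0.2353; T[4,4] = 0.
  T[0,:] = [+0.0000, -0.0500, +0.2000, +0.1500, -0.3000]
  T[1,:] = [+0.2500, +0.0000, -0.1000, +0.2500, +0.1000]
  T[2,:] = [+0.2222, +0.0741, +0.0000, +0.1852, -0.2222]
  T[3,:] = [-0.1429, +0.7143, +0.4286, +0.0000, -0.1429]
  T[4,:] = [-0.2353, +0.1176, +0.1176, -0.2353, +0.0000]
|λ(T)| sorted: 0.6179, 0.5209, 0.2052, 0.0717, 0.0365.
spectral radius ρ = 0.6179; 0.6179 < 1: convergent.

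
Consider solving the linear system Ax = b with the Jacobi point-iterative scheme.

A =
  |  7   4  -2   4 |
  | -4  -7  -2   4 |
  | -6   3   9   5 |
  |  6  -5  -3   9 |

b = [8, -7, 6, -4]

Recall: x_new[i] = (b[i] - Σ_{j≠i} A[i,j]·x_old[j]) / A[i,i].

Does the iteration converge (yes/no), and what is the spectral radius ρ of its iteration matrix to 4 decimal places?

no, ρ = 1.2689

Let D = diag(7, -7, 9, 9); L, U the strict triangles.
Jacobi: T = -D⁻¹(L+U), T[1,2] = -(-2)/(-7) = -0.2857; T[1,1] = 0.
  T[0,:] = [+0.0000, -0.5714, +0.2857, -0.5714]
  T[1,:] = [-0.5714, +0.0000, -0.2857, +0.5714]
  T[2,:] = [+0.6667, -0.3333, +0.0000, -0.5556]
  T[3,:] = [-0.6667, +0.5556, +0.3333, +0.0000]
eigenvalue magnitudes: 1.2689, 0.5714, 0.5371, 0.1604.
ρ(T) = max|λ| = 1.2689; 1.2689 > 1, so it fails to converge.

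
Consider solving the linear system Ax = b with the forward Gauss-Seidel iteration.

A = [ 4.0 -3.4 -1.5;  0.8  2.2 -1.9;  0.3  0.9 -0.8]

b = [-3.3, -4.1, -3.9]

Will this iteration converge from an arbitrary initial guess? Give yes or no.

A = D + L + U where D = diag(4, 2.2, -0.8).
T_GS = -(D+L)⁻¹U: row 0 first, T[0,1] = -(-3.4)/(4) = +0.8500; later rows by forward substitution.
  T[0,:] = [+0.0000  +0.8500  +0.3750]
  T[1,:] = [+0.0000  -0.3091  +0.7273]
  T[2,:] = [+0.0000  -0.0290  +0.9588]
|λ(T)| sorted: 0.9420, 0.2922, 0.0000.
spectral radius ρ = 0.9420; 0.9420 < 1, so it converges for any x₀.

yes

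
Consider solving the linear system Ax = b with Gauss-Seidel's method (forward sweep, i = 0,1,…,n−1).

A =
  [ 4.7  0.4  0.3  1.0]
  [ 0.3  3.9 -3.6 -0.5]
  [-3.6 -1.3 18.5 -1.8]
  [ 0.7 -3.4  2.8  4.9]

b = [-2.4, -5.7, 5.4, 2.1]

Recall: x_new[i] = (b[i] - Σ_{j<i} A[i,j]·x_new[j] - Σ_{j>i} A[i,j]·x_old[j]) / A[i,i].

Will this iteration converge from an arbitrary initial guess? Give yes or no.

Diagonal D = diag(4.7, 3.9, 18.5, 4.9); L, U strict lower/upper.
Gauss-Seidel: T = -(D+L)⁻¹U, row 0 first, T[0,1] = -(0.4)/(4.7) = -0.0851; later rows by forward substitution.
  T[0,:] = [+0.0000  -0.0851  -0.0638  -0.2128]
  T[1,:] = [+0.0000  +0.0065  +0.9280  +0.1446]
  T[2,:] = [+0.0000  -0.0161  +0.0528  +0.0661]
  T[3,:] = [+0.0000  +0.0259  +0.6229  +0.0930]
moduli |λ_i(T)| = 0.2607, 0.0647, 0.0647, 0.0000.
ρ = 0.2607; 0.2607 < 1, so it converges for any x₀.

yes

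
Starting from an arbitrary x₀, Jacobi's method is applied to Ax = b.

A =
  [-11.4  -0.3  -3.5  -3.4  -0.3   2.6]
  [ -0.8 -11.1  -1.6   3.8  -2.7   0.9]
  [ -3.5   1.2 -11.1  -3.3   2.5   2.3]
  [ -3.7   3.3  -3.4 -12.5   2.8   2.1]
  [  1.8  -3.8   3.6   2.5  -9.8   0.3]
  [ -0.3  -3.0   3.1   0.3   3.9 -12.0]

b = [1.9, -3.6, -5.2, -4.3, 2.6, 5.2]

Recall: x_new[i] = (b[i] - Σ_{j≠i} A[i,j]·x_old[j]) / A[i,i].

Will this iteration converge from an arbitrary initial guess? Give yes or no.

yes

Write A = D+L+U with D = diag(-11.4, -11.1, -11.1, -12.5, -9.8, -12).
Jacobi T = -D⁻¹(L+U): T[4,0] = -(1.8)/(-9.8) = +0.1837; T[4,4] = 0.
  T[0,:] = [+0.0000  -0.0263  -0.3070  -0.2982  -0.0263  +0.2281]
  T[1,:] = [-0.0721  +0.0000  -0.1441  +0.3423  -0.2432  +0.0811]
  T[2,:] = [-0.3153  +0.1081  +0.0000  -0.2973  +0.2252  +0.2072]
  T[3,:] = [-0.2960  +0.2640  -0.2720  +0.0000  +0.2240  +0.1680]
  T[4,:] = [+0.1837  -0.3878  +0.3673  +0.2551  +0.0000  +0.0306]
  T[5,:] = [-0.0250  -0.2500  +0.2583  +0.0250  +0.3250  +0.0000]
|roots of det(T-λI)|: 0.8423, 0.4638, 0.4638, 0.2218, 0.1663, 0.1663.
ρ(T) = max|λ| = 0.8423; 0.8423 < 1: convergent.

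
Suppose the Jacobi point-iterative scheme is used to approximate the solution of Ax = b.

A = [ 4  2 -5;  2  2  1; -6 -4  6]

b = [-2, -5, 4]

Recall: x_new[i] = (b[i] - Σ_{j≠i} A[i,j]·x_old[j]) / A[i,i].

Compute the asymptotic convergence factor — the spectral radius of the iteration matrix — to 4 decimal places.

1.3587

Write A = D+L+U with D = diag(4, 2, 6).
Jacobi: T = -D⁻¹(L+U), T[1,0] = -(2)/(2) = -1.0000; T[1,1] = 0.
  T[0,:] = [+0.0000 -0.5000 +1.2500]
  T[1,:] = [-1.0000 +0.0000 -0.5000]
  T[2,:] = [+1.0000 +0.6667 +0.0000]
|eigenvalues of T|: 1.3587, 0.8587, 0.5000.
ρ = 1.3587; 1.3587 > 1 ⇒ diverges.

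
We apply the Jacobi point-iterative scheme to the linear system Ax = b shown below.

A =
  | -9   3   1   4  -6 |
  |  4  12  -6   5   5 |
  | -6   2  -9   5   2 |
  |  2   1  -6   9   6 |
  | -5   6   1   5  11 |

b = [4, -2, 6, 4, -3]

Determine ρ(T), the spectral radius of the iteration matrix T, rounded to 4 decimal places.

1.1890

Write A = D+L+U with D = diag(-9, 12, -9, 9, 11).
Jacobi: T = -D⁻¹(L+U), T[1,4] = -(5)/(12) = -0.4167; T[1,1] = 0.
  T[0,:] = [+0.0000  +0.3333  +0.1111  +0.4444  -0.6667]
  T[1,:] = [-0.3333  +0.0000  +0.5000  -0.4167  -0.4167]
  T[2,:] = [-0.6667  +0.2222  +0.0000  +0.5556  +0.2222]
  T[3,:] = [-0.2222  -0.1111  +0.6667  +0.0000  -0.6667]
  T[4,:] = [+0.4545  -0.5455  -0.0909  -0.4545  +0.0000]
moduli |λ_i(T)| = 1.1890, 0.9143, 0.9143, 0.3281, 0.1535.
spectral radius ρ = 1.1890; 1.1890 > 1: divergent.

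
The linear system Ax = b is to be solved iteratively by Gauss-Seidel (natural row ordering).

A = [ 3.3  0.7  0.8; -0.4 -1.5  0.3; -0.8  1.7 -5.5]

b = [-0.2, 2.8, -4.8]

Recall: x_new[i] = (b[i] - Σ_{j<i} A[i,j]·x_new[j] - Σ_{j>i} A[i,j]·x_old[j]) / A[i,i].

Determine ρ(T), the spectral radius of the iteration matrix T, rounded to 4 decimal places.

0.2039

Write A = D+L+U with D = diag(3.3, -1.5, -5.5).
T_GS = -(D+L)⁻¹U: row 0 first, T[0,1] = -(0.7)/(3.3) = -0.2121; later rows by forward substitution.
  T[0,:] = [+0.0000 -0.2121 -0.2424]
  T[1,:] = [+0.0000 +0.0566 +0.2646]
  T[2,:] = [+0.0000 +0.0483 +0.1171]
moduli |λ_i(T)| = 0.2039, 0.0303, 0.0000.
ρ(T) = max|λ| = 0.2039; 0.2039 < 1, so it converges for any x₀.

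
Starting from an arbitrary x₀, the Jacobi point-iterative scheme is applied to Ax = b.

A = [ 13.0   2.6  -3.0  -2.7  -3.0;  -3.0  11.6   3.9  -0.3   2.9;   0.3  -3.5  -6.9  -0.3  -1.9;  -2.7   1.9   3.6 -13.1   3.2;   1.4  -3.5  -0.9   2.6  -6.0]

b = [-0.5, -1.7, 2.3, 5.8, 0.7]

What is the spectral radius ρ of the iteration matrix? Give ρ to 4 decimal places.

Diagonal D = diag(13, 11.6, -6.9, -13.1, -6); L, U strict lower/upper.
Jacobi: T = -D⁻¹(L+U), T[0,4] = -(-3)/(13) = +0.2308; T[0,0] = 0.
  T[0,:] = [+0.0000 -0.2000 +0.2308 +0.2077 +0.2308]
  T[1,:] = [+0.2586 +0.0000 -0.3362 +0.0259 -0.2500]
  T[2,:] = [+0.0435 -0.5072 +0.0000 -0.0435 -0.2754]
  T[3,:] = [-0.2061 +0.1450 +0.2748 +0.0000 +0.2443]
  T[4,:] = [+0.2333 -0.5833 -0.1500 +0.4333 +0.0000]
eigenvalue magnitudes: 0.8243, 0.4051, 0.4051, 0.0936, 0.0317.
spectral radius ρ = 0.8243; 0.8243 < 1: convergent.

0.8243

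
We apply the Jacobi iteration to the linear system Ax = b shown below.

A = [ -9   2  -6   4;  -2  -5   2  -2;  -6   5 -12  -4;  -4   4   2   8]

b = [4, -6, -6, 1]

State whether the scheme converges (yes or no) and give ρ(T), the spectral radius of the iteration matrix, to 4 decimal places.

no, ρ = 1.1351

Write A = D+L+U with D = diag(-9, -5, -12, 8).
Jacobi T = -D⁻¹(L+U): T[1,0] = -(-2)/(-5) = -0.4000; T[1,1] = 0.
  T[0,:] = [+0.0000 +0.2222 -0.6667 +0.4444]
  T[1,:] = [-0.4000 +0.0000 +0.4000 -0.4000]
  T[2,:] = [-0.5000 +0.4167 +0.0000 -0.3333]
  T[3,:] = [+0.5000 -0.5000 -0.2500 +0.0000]
moduli |λ_i(T)| = 1.1351, 0.6449, 0.3115, 0.1786.
spectral radius ρ = 1.1351; 1.1351 > 1: divergent.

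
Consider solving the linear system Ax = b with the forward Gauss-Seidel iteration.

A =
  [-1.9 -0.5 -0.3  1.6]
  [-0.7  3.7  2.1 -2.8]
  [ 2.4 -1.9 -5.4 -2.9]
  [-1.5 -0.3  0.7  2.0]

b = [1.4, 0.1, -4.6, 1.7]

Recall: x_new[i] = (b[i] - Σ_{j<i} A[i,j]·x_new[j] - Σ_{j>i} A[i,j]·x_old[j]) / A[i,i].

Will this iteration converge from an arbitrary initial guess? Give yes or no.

Write A = D+L+U with D = diag(-1.9, 3.7, -5.4, 2).
T_GS = -(D+L)⁻¹U: row 0 first, T[0,2] = -(-0.3)/(-1.9) = -0.1579; later rows by forward substitution.
  T[0,:] = [+0.0000 -0.2632 -0.1579 +0.8421]
  T[1,:] = [+0.0000 -0.0498 -0.5974 +0.9161]
  T[2,:] = [+0.0000 -0.0994 +0.1400 -0.4851]
  T[3,:] = [+0.0000 -0.1700 -0.2570 +0.9388]
eigenvalue magnitudes: 0.8998, 0.3311, 0.2019, 0.0000.
ρ = 0.8998; 0.8998 < 1, so it converges for any x₀.

yes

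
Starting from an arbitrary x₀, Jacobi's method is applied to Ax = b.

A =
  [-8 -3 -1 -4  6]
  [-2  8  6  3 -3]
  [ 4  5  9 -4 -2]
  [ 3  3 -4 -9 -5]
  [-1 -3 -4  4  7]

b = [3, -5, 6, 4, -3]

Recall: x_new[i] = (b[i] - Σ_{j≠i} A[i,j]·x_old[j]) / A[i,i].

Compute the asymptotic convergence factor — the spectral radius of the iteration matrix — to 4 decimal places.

1.1762

A = D + L + U where D = diag(-8, 8, 9, -9, 7).
Jacobi: T = -D⁻¹(L+U), T[3,0] = -(3)/(-9) = +0.3333; T[3,3] = 0.
  T[0,:] = [+0.0000, -0.3750, -0.1250, -0.5000, +0.7500]
  T[1,:] = [+0.2500, +0.0000, -0.7500, -0.3750, +0.3750]
  T[2,:] = [-0.4444, -0.5556, +0.0000, +0.4444, +0.2222]
  T[3,:] = [+0.3333, +0.3333, -0.4444, +0.0000, -0.5556]
  T[4,:] = [+0.1429, +0.4286, +0.5714, -0.5714, +0.0000]
|roots of det(T-λI)|: 1.1762, 0.8763, 0.8763, 0.1405, 0.1144.
ρ(T) = max|λ| = 1.1762; 1.1762 > 1 ⇒ diverges.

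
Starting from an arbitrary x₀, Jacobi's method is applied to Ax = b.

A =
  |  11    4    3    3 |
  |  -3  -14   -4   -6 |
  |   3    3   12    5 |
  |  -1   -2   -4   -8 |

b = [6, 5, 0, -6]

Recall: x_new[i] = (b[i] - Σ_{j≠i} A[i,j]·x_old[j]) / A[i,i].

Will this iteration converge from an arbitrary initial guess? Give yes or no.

yes

Split A = D + L + U, D = diag(11, -14, 12, -8).
Jacobi: T = -D⁻¹(L+U), T[3,0] = -(-1)/(-8) = -0.1250; T[3,3] = 0.
  T[0,:] = [+0.0000, -0.3636, -0.2727, -0.2727]
  T[1,:] = [-0.2143, +0.0000, -0.2857, -0.4286]
  T[2,:] = [-0.2500, -0.2500, +0.0000, -0.4167]
  T[3,:] = [-0.1250, -0.2500, -0.5000, +0.0000]
|roots of det(T-λI)|: 0.9057, 0.4738, 0.2203, 0.2203.
ρ = 0.9057; 0.9057 < 1, so it converges for any x₀.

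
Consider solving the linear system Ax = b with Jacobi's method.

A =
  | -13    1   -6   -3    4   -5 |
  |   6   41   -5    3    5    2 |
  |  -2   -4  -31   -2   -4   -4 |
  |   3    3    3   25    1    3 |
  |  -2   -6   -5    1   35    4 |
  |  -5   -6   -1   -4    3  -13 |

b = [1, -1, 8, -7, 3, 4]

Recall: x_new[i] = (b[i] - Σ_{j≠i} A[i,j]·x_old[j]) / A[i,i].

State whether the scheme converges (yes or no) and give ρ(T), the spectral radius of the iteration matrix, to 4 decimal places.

Write A = D+L+U with D = diag(-13, 41, -31, 25, 35, -13).
Jacobi: T = -D⁻¹(L+U), T[1,2] = -(-5)/(41) = +0.1220; T[1,1] = 0.
  T[0,:] = [+0.0000 +0.0769 -0.4615 -0.2308 +0.3077 -0.3846]
  T[1,:] = [-0.1463 +0.0000 +0.1220 -0.0732 -0.1220 -0.0488]
  T[2,:] = [-0.0645 -0.1290 +0.0000 -0.0645 -0.1290 -0.1290]
  T[3,:] = [-0.1200 -0.1200 -0.1200 +0.0000 -0.0400 -0.1200]
  T[4,:] = [+0.0571 +0.1714 +0.1429 -0.0286 +0.0000 -0.1143]
  T[5,:] = [-0.3846 -0.4615 -0.0769 -0.3077 +0.2308 +0.0000]
|roots of det(T-λI)|: 0.6732, 0.2554, 0.2554, 0.2325, 0.2325, 0.0874.
ρ(T) = max|λ| = 0.6732; 0.6732 < 1 ⇒ converges.

yes, ρ = 0.6732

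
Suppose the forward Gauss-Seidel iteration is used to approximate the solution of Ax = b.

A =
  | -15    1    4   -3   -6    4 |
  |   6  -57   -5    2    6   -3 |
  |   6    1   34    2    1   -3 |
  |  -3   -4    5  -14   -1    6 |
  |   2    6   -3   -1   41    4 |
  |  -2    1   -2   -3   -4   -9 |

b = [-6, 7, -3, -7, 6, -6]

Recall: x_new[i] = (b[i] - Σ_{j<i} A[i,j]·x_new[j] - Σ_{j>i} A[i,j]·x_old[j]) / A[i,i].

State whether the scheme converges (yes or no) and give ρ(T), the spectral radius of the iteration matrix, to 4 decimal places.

Split A = D + L + U, D = diag(-15, -57, 34, -14, 41, -9).
Gauss-Seidel: T = -(D+L)⁻¹U, row 0 first, T[0,4] = -(-6)/(-15) = -0.4000; later rows by forward substitution.
  T[0,:] = [+0.0000 +0.0667 +0.2667 -0.2000 -0.4000 +0.2667]
  T[1,:] = [+0.0000 +0.0070 -0.0596 +0.0140 +0.0632 -0.0246]
  T[2,:] = [+0.0000 -0.0120 -0.0453 -0.0239 +0.0393 +0.0419]
  T[3,:] = [+0.0000 -0.0206 -0.0563 +0.0303 +0.0103 +0.3934]
  T[4,:] = [+0.0000 -0.0057 -0.0090 +0.0067 +0.0134 -0.0943]
  T[5,:] = [+0.0000 -0.0020 -0.0331 +0.0383 +0.0778 -0.1605]
|eigenvalues of T|: 0.1733, 0.0927, 0.0650, 0.0278, 0.0183, 0.0000.
ρ(T) = max|λ| = 0.1733; 0.1733 < 1: convergent.

yes, ρ = 0.1733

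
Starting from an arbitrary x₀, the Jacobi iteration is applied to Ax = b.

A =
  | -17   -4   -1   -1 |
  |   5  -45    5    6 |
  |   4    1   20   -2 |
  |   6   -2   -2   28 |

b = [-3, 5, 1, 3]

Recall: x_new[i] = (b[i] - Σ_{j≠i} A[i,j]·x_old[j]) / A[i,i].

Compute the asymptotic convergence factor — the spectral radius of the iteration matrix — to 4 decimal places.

Diagonal D = diag(-17, -45, 20, 28); L, U strict lower/upper.
T_J = -D⁻¹(L+U): T[0,1] = -(-4)/(-17) = -0.2353; T[0,0] = 0.
  T[0,:] = [+0.0000, -0.2353, -0.0588, -0.0588]
  T[1,:] = [+0.1111, +0.0000, +0.1111, +0.1333]
  T[2,:] = [-0.2000, -0.0500, +0.0000, +0.1000]
  T[3,:] = [-0.2143, +0.0714, +0.0714, +0.0000]
|roots of det(T-λI)|: 0.2756, 0.2254, 0.2254, 0.0813.
ρ = 0.2756; 0.2756 < 1, so it converges for any x₀.

0.2756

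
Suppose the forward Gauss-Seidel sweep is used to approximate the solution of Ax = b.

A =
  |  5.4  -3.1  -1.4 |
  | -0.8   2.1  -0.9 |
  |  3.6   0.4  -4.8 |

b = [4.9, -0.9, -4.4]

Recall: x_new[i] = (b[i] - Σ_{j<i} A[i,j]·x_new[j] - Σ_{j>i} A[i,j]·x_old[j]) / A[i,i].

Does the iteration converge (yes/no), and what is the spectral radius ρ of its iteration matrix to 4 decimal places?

yes, ρ = 0.7151

Diagonal D = diag(5.4, 2.1, -4.8); L, U strict lower/upper.
T_GS = -(D+L)⁻¹U: row 0 first, T[0,2] = -(-1.4)/(5.4) = +0.2593; later rows by forward substitution.
  T[0,:] = [+0.0000 +0.5741 +0.2593]
  T[1,:] = [+0.0000 +0.2187 +0.5273]
  T[2,:] = [+0.0000 +0.4488 +0.2384]
|λ(T)| sorted: 0.7151, 0.2580, 0.0000.
ρ = 0.7151; 0.7151 < 1: convergent.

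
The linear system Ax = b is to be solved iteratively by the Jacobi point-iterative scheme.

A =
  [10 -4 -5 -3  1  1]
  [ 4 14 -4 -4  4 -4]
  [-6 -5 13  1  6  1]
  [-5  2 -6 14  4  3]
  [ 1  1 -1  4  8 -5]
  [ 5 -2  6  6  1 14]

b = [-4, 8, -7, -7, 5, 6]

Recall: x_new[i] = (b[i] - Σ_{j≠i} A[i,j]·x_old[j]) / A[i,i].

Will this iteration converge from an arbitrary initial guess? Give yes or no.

no

Split A = D + L + U, D = diag(10, 14, 13, 14, 8, 14).
Jacobi T = -D⁻¹(L+U): T[2,4] = -(6)/(13) = -0.4615; T[2,2] = 0.
  T[0,:] = [+0.0000, +0.4000, +0.5000, +0.3000, -0.1000, -0.1000]
  T[1,:] = [-0.2857, +0.0000, +0.2857, +0.2857, -0.2857, +0.2857]
  T[2,:] = [+0.4615, +0.3846, +0.0000, -0.0769, -0.4615, -0.0769]
  T[3,:] = [+0.3571, -0.1429, +0.4286, +0.0000, -0.2857, -0.2143]
  T[4,:] = [-0.1250, -0.1250, +0.1250, -0.5000, +0.0000, +0.6250]
  T[5,:] = [-0.3571, +0.1429, -0.4286, -0.4286, -0.0714, +0.0000]
|eigenvalues of T|: 1.1252, 0.6969, 0.6969, 0.5250, 0.5250, 0.3153.
spectral radius ρ = 1.1252; 1.1252 > 1 ⇒ diverges.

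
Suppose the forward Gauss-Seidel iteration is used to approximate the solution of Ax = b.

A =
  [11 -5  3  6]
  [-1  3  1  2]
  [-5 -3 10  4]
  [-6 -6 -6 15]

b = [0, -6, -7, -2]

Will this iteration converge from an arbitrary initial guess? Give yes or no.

yes

Split A = D + L + U, D = diag(11, 3, 10, 15).
T_GS = -(D+L)⁻¹U: row 0 first, T[0,2] = -(3)/(11) = -0.2727; later rows by forward substitution.
  T[0,:] = [+0.0000 +0.4545 -0.2727 -0.5455]
  T[1,:] = [+0.0000 +0.1515 -0.4242 -0.8485]
  T[2,:] = [+0.0000 +0.2727 -0.2636 -0.9273]
  T[3,:] = [+0.0000 +0.3515 -0.3842 -0.9285]
|roots of det(T-λI)|: 0.8681, 0.2743, 0.1018, 0.0000.
ρ(T) = max|λ| = 0.8681; 0.8681 < 1: convergent.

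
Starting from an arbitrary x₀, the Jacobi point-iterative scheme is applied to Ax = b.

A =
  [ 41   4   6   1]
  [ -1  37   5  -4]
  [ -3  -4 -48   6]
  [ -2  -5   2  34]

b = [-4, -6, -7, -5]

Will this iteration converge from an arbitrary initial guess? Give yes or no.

Diagonal D = diag(41, 37, -48, 34); L, U strict lower/upper.
Jacobi: T = -D⁻¹(L+U), T[0,3] = -(1)/(41) = -0.0244; T[0,0] = 0.
  T[0,:] = [+0.0000  -0.0976  -0.1463  -0.0244]
  T[1,:] = [+0.0270  +0.0000  -0.1351  +0.1081]
  T[2,:] = [-0.0625  -0.0833  +0.0000  +0.1250]
  T[3,:] = [+0.0588  +0.1471  -0.0588  +0.0000]
|eigenvalues of T|: 0.2074, 0.1540, 0.1540, 0.0242.
ρ = 0.2074; 0.2074 < 1 ⇒ converges.

yes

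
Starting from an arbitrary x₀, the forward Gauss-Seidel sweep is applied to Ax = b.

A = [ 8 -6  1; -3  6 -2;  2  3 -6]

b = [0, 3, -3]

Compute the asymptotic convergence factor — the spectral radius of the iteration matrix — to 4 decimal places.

Let D = diag(8, 6, -6); L, U the strict triangles.
GS T = -(D+L)⁻¹U: row 0 first, T[0,2] = -(1)/(8) = -0.1250; later rows by forward substitution.
  T[0,:] = [+0.0000  +0.7500  -0.1250]
  T[1,:] = [+0.0000  +0.3750  +0.2708]
  T[2,:] = [+0.0000  +0.4375  +0.0938]
moduli |λ_i(T)| = 0.6062, 0.1375, 0.0000.
ρ(T) = max|λ| = 0.6062; 0.6062 < 1, so it converges for any x₀.

0.6062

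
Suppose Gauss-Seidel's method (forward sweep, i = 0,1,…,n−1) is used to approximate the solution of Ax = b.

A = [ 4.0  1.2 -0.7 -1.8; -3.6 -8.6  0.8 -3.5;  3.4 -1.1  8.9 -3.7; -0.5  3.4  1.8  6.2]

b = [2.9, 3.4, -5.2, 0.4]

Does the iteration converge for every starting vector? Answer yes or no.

yes

Diagonal D = diag(4, -8.6, 8.9, 6.2); L, U strict lower/upper.
GS T = -(D+L)⁻¹U: row 0 first, T[0,1] = -(1.2)/(4) = -0.3000; later rows by forward substitution.
  T[0,:] = [+0.0000, -0.3000, +0.1750, +0.4500]
  T[1,:] = [+0.0000, +0.1256, +0.0198, -0.5953]
  T[2,:] = [+0.0000, +0.1301, -0.0644, +0.1702]
  T[3,:] = [+0.0000, -0.1308, +0.0220, +0.3133]
|λ(T)| sorted: 0.5134, 0.1510, 0.0121, 0.0000.
ρ(T) = max|λ| = 0.5134; 0.5134 < 1, so it converges for any x₀.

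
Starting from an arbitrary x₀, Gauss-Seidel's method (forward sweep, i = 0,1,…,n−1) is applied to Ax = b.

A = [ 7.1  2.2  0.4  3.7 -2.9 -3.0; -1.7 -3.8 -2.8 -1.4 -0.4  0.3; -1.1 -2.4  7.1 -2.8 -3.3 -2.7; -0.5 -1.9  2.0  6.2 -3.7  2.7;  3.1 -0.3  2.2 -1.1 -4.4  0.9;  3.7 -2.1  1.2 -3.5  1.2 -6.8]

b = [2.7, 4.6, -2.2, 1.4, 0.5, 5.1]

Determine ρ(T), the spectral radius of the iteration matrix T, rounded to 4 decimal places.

1.3453

Split A = D + L + U, D = diag(7.1, -3.8, 7.1, 6.2, -4.4, -6.8).
T_GS = -(D+L)⁻¹U: row 0 first, T[0,2] = -(0.4)/(7.1) = -0.0563; later rows by forward substitution.
  T[0,:] = [+0.0000  -0.3099  -0.0563  -0.5211  +0.4085  +0.4225]
  T[1,:] = [+0.0000  +0.1386  -0.7116  -0.1353  -0.2880  -0.1101]
  T[2,:] = [+0.0000  -0.0011  -0.2493  +0.2679  +0.4307  +0.4085]
  T[3,:] = [+0.0000  +0.0179  -0.1422  -0.1699  +0.4025  -0.5669]
  T[4,:] = [+0.0000  -0.2328  -0.0803  -0.1815  +0.4221  +0.8557]
  T[5,:] = [+0.0000  -0.2619  +0.2042  -0.1391  +0.2545  +0.7788]
|eigenvalues of T|: 1.3453, 0.4067, 0.4067, 0.2314, 0.1162, 0.0000.
spectral radius ρ = 1.3453; 1.3453 > 1, so it fails to converge.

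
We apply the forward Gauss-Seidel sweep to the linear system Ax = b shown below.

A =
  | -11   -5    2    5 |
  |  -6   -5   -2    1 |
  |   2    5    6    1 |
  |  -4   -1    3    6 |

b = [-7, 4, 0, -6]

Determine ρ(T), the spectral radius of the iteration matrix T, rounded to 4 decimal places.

0.9154

Split A = D + L + U, D = diag(-11, -5, 6, 6).
GS T = -(D+L)⁻¹U: row 0 first, T[0,1] = -(-5)/(-11) = -0.4545; later rows by forward substitution.
  T[0,:] = [+0.0000 -0.4545 +0.1818 +0.4545]
  T[1,:] = [+0.0000 +0.5455 -0.6182 -0.3455]
  T[2,:] = [+0.0000 -0.3030 +0.4545 -0.0303]
  T[3,:] = [+0.0000 -0.0606 -0.2091 +0.2606]
|eigenvalues of T|: 0.9154, 0.4003, 0.0551, 0.0000.
spectral radius ρ = 0.9154; 0.9154 < 1: convergent.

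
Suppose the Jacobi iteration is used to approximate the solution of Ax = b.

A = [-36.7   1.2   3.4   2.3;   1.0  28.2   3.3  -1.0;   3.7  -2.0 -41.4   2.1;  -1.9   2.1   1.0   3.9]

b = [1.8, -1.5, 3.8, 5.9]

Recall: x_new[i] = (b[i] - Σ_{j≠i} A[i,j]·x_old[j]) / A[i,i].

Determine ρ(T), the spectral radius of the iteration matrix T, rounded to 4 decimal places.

0.2104

Write A = D+L+U with D = diag(-36.7, 28.2, -41.4, 3.9).
T_J = -D⁻¹(L+U): T[0,1] = -(1.2)/(-36.7) = +0.0327; T[0,0] = 0.
  T[0,:] = [+0.0000 +0.0327 +0.0926 +0.0627]
  T[1,:] = [-0.0355 +0.0000 -0.1170 +0.0355]
  T[2,:] = [+0.0894 -0.0483 +0.0000 +0.0507]
  T[3,:] = [+0.4872 -0.5385 -0.2564 +0.0000]
|λ(T)| sorted: 0.2104, 0.1651, 0.1651, 0.0326.
spectral radius ρ = 0.2104; 0.2104 < 1, so it converges for any x₀.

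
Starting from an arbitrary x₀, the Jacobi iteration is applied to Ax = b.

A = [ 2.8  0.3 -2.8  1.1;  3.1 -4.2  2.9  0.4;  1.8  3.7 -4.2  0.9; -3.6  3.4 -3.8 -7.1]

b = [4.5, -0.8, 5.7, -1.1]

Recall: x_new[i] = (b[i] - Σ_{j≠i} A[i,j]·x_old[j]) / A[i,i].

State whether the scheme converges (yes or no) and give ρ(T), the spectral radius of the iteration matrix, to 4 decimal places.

no, ρ = 1.2149

Diagonal D = diag(2.8, -4.2, -4.2, -7.1); L, U strict lower/upper.
Jacobi T = -D⁻¹(L+U): T[2,0] = -(1.8)/(-4.2) = +0.4286; T[2,2] = 0.
  T[0,:] = [+0.0000, -0.1071, +1.0000, -0.3929]
  T[1,:] = [+0.7381, +0.0000, +0.6905, +0.0952]
  T[2,:] = [+0.4286, +0.8810, +0.0000, +0.2143]
  T[3,:] = [-0.5070, +0.4789, -0.5352, +0.0000]
|roots of det(T-λI)|: 1.2149, 0.6683, 0.6683, 0.0464.
ρ(T) = max|λ| = 1.2149; 1.2149 > 1, so it fails to converge.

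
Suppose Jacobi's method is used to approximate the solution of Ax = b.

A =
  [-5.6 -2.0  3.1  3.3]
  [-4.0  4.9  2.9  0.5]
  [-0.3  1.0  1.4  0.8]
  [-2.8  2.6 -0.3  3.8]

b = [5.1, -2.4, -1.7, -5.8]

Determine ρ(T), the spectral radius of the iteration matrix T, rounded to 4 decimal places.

A = D + L + U where D = diag(-5.6, 4.9, 1.4, 3.8).
Jacobi: T = -D⁻¹(L+U), T[1,0] = -(-4)/(4.9) = +0.8163; T[1,1] = 0.
  T[0,:] = [+0.0000  -0.3571  +0.5536  +0.5893]
  T[1,:] = [+0.8163  +0.0000  -0.5918  -0.1020]
  T[2,:] = [+0.2143  -0.7143  +0.0000  -0.5714]
  T[3,:] = [+0.7368  -0.6842  +0.0789  +0.0000]
|eigenvalues of T|: 1.2269, 0.9339, 0.9339, 0.0588.
spectral radius ρ = 1.2269; 1.2269 > 1, so it fails to converge.

1.2269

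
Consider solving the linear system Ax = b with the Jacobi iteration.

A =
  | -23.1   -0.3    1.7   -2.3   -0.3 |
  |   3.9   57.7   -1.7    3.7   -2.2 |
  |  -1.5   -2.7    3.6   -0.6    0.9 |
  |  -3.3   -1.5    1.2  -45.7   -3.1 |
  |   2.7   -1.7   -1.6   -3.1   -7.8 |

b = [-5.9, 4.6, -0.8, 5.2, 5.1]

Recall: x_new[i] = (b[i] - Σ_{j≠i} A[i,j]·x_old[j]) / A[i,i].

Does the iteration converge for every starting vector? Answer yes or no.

yes

Let D = diag(-23.1, 57.7, 3.6, -45.7, -7.8); L, U the strict triangles.
Jacobi: T = -D⁻¹(L+U), T[1,3] = -(3.7)/(57.7) = -0.0641; T[1,1] = 0.
  T[0,:] = [+0.0000, -0.0130, +0.0736, -0.0996, -0.0130]
  T[1,:] = [-0.0676, +0.0000, +0.0295, -0.0641, +0.0381]
  T[2,:] = [+0.4167, +0.7500, +0.0000, +0.1667, -0.2500]
  T[3,:] = [-0.0722, -0.0328, +0.0263, +0.0000, -0.0678]
  T[4,:] = [+0.3462, -0.2179, -0.2051, -0.3974, +0.0000]
eigenvalue magnitudes: 0.3684, 0.2437, 0.1763, 0.1635, 0.1120.
spectral radius ρ = 0.3684; 0.3684 < 1: convergent.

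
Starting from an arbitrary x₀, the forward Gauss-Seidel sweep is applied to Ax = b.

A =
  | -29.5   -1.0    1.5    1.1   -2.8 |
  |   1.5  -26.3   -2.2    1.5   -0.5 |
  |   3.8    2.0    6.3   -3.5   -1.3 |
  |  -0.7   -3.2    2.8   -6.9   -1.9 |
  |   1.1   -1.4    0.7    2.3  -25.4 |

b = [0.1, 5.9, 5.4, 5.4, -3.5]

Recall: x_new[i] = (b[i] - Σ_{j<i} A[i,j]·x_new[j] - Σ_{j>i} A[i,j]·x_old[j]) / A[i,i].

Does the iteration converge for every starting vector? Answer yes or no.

yes

Diagonal D = diag(-29.5, -26.3, 6.3, -6.9, -25.4); L, U strict lower/upper.
T_GS = -(D+L)⁻¹U: row 0 first, T[0,3] = -(1.1)/(-29.5) = +0.0373; later rows by forward substitution.
  T[0,:] = [+0.0000, -0.0339, +0.0508, +0.0373, -0.0949]
  T[1,:] = [+0.0000, -0.0019, -0.0808, +0.0592, -0.0244]
  T[2,:] = [+0.0000, +0.0211, -0.0050, +0.5143, +0.2714]
  T[3,:] = [+0.0000, +0.0129, +0.0302, +0.1775, -0.1443]
  T[4,:] = [+0.0000, +0.0004, +0.0093, +0.0286, -0.0084]
moduli |λ_i(T)| = 0.2123, 0.0935, 0.0593, 0.0160, 0.0000.
ρ = 0.2123; 0.2123 < 1 ⇒ converges.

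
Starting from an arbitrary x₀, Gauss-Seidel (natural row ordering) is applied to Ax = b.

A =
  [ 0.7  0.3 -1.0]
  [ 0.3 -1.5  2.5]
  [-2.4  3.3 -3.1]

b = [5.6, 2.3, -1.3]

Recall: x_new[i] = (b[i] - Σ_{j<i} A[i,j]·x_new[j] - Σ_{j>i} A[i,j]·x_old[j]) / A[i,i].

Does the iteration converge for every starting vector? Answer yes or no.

no

Let D = diag(0.7, -1.5, -3.1); L, U the strict triangles.
Gauss-Seidel: T = -(D+L)⁻¹U, row 0 first, T[0,1] = -(0.3)/(0.7) = -0.4286; later rows by forward substitution.
  T[0,:] = [+0.0000  -0.4286  +1.4286]
  T[1,:] = [+0.0000  -0.0857  +1.9524]
  T[2,:] = [+0.0000  +0.2406  +0.9724]
eigenvalue magnitudes: 1.3091, 0.4224, 0.0000.
spectral radius ρ = 1.3091; 1.3091 > 1, so it fails to converge.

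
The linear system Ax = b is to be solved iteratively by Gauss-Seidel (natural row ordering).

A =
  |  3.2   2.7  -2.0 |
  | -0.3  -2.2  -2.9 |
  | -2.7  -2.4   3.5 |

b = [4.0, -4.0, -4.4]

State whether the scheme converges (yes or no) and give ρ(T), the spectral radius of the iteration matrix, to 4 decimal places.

no, ρ = 1.1267

Diagonal D = diag(3.2, -2.2, 3.5); L, U strict lower/upper.
Gauss-Seidel: T = -(D+L)⁻¹U, row 0 first, T[0,2] = -(-2)/(3.2) = +0.6250; later rows by forward substitution.
  T[0,:] = [+0.0000, -0.8438, +0.6250]
  T[1,:] = [+0.0000, +0.1151, -1.4034]
  T[2,:] = [+0.0000, -0.5720, -0.4802]
|roots of det(T-λI)|: 1.1267, 0.7615, 0.0000.
ρ(T) = max|λ| = 1.1267; 1.1267 > 1: divergent.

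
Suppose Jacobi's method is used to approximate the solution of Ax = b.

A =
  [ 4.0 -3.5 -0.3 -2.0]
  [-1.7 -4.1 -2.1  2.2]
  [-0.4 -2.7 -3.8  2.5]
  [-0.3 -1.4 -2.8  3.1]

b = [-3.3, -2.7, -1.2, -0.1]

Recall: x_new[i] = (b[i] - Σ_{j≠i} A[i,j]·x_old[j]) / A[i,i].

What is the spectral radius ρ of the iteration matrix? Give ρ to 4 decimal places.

1.2165

A = D + L + U where D = diag(4, -4.1, -3.8, 3.1).
Jacobi T = -D⁻¹(L+U): T[2,0] = -(-0.4)/(-3.8) = -0.1053; T[2,2] = 0.
  T[0,:] = [+0.0000  +0.8750  +0.0750  +0.5000]
  T[1,:] = [-0.4146  +0.0000  -0.5122  +0.5366]
  T[2,:] = [-0.1053  -0.7105  +0.0000  +0.6579]
  T[3,:] = [+0.0968  +0.4516  +0.9032  +0.0000]
|roots of det(T-λI)|: 1.2165, 0.7981, 0.5174, 0.5174.
ρ = 1.2165; 1.2165 > 1, so it fails to converge.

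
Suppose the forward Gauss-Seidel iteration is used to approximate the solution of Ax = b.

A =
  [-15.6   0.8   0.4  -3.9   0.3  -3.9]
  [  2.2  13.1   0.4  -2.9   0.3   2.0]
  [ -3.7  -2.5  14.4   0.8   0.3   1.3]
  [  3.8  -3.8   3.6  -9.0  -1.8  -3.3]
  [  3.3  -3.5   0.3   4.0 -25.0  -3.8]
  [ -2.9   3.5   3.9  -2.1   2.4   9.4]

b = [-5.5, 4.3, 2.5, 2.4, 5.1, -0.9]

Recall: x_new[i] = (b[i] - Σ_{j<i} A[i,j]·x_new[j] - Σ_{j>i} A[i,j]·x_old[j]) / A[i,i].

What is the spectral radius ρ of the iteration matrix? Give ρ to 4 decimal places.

0.5062

Let D = diag(-15.6, 13.1, 14.4, -9, -25, 9.4); L, U the strict triangles.
GS T = -(D+L)⁻¹U: row 0 first, T[0,5] = -(-3.9)/(-15.6) = -0.2500; later rows by forward substitution.
  T[0,:] = [+0.0000  +0.0513  +0.0256  -0.2500  +0.0192  -0.2500]
  T[1,:] = [+0.0000  -0.0086  -0.0348  +0.2634  -0.0261  -0.1107]
  T[2,:] = [+0.0000  +0.0117  +0.0005  -0.0741  -0.0204  -0.1737]
  T[3,:] = [+0.0000  +0.0300  +0.0258  -0.2464  -0.1890  -0.4950]
  T[4,:] = [+0.0000  +0.0129  +0.0124  -0.1102  -0.0243  -0.2508]
  T[5,:] = [+0.0000  +0.0176  +0.0232  -0.1714  -0.0119  -0.0104]
moduli |λ_i(T)| = 0.5062, 0.1069, 0.1069, 0.0178, 0.0079, 0.0000.
ρ(T) = max|λ| = 0.5062; 0.5062 < 1 ⇒ converges.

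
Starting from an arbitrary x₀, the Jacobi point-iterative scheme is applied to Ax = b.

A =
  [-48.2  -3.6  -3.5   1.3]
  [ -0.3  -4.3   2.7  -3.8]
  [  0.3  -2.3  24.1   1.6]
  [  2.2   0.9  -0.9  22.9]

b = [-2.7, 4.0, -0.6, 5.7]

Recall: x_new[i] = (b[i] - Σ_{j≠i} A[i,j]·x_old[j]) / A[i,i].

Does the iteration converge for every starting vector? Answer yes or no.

yes

Diagonal D = diag(-48.2, -4.3, 24.1, 22.9); L, U strict lower/upper.
T_J = -D⁻¹(L+U): T[3,1] = -(0.9)/(22.9) = -0.0393; T[3,3] = 0.
  T[0,:] = [+0.0000 -0.0747 -0.0726 +0.0270]
  T[1,:] = [-0.0698 +0.0000 +0.6279 -0.8837]
  T[2,:] = [-0.0124 +0.0954 +0.0000 -0.0664]
  T[3,:] = [-0.0961 -0.0393 +0.0393 +0.0000]
|eigenvalues of T|: 0.3328, 0.1965, 0.1965, 0.0598.
ρ = 0.3328; 0.3328 < 1: convergent.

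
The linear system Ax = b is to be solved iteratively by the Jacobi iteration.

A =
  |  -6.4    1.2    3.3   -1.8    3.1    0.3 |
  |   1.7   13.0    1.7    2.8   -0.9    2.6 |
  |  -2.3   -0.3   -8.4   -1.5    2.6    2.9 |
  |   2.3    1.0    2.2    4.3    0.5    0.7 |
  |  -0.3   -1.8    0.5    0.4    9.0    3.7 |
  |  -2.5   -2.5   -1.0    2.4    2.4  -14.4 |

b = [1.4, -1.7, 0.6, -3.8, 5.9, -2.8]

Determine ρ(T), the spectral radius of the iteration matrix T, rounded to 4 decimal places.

Let D = diag(-6.4, 13, -8.4, 4.3, 9, -14.4); L, U the strict triangles.
Jacobi T = -D⁻¹(L+U): T[0,4] = -(3.1)/(-6.4) = +0.4844; T[0,0] = 0.
  T[0,:] = [+0.0000  +0.1875  +0.5156  -0.2812  +0.4844  +0.0469]
  T[1,:] = [-0.1308  +0.0000  -0.1308  -0.2154  +0.0692  -0.2000]
  T[2,:] = [-0.2738  -0.0357  +0.0000  -0.1786  +0.3095  +0.3452]
  T[3,:] = [-0.5349  -0.2326  -0.5116  +0.0000  -0.1163  -0.1628]
  T[4,:] = [+0.0333  +0.2000  -0.0556  -0.0444  +0.0000  -0.4111]
  T[5,:] = [-0.1736  -0.1736  -0.0694  +0.1667  +0.1667  +0.0000]
moduli |λ_i(T)| = 0.5709, 0.4337, 0.4337, 0.3501, 0.1902, 0.1902.
ρ(T) = max|λ| = 0.5709; 0.5709 < 1, so it converges for any x₀.

0.5709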